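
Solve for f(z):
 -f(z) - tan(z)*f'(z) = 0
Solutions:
 f(z) = C1/sin(z)


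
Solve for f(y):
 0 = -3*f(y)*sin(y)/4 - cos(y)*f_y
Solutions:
 f(y) = C1*cos(y)^(3/4)


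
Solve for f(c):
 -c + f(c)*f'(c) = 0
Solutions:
 f(c) = -sqrt(C1 + c^2)
 f(c) = sqrt(C1 + c^2)


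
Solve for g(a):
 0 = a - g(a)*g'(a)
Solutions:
 g(a) = -sqrt(C1 + a^2)
 g(a) = sqrt(C1 + a^2)


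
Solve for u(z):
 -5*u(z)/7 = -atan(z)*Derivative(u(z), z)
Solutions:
 u(z) = C1*exp(5*Integral(1/atan(z), z)/7)


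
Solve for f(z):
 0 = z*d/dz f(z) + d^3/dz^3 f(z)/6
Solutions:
 f(z) = C1 + Integral(C2*airyai(-6^(1/3)*z) + C3*airybi(-6^(1/3)*z), z)


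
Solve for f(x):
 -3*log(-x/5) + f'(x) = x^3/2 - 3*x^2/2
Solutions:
 f(x) = C1 + x^4/8 - x^3/2 + 3*x*log(-x) + 3*x*(-log(5) - 1)


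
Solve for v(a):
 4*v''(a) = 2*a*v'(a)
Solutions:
 v(a) = C1 + C2*erfi(a/2)


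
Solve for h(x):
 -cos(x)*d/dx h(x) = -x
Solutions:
 h(x) = C1 + Integral(x/cos(x), x)


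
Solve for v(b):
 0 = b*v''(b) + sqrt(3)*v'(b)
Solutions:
 v(b) = C1 + C2*b^(1 - sqrt(3))


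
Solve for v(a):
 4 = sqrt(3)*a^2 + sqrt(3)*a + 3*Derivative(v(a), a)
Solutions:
 v(a) = C1 - sqrt(3)*a^3/9 - sqrt(3)*a^2/6 + 4*a/3


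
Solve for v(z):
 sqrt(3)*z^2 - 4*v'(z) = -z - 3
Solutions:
 v(z) = C1 + sqrt(3)*z^3/12 + z^2/8 + 3*z/4


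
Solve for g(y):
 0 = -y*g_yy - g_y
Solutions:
 g(y) = C1 + C2*log(y)


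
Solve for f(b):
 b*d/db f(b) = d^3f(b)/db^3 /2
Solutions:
 f(b) = C1 + Integral(C2*airyai(2^(1/3)*b) + C3*airybi(2^(1/3)*b), b)


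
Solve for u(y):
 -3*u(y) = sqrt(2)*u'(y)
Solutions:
 u(y) = C1*exp(-3*sqrt(2)*y/2)


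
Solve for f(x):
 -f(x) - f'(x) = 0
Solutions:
 f(x) = C1*exp(-x)


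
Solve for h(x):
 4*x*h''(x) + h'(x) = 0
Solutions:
 h(x) = C1 + C2*x^(3/4)


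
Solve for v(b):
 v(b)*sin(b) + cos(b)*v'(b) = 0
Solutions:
 v(b) = C1*cos(b)


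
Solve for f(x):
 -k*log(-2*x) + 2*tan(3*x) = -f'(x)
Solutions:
 f(x) = C1 + k*x*(log(-x) - 1) + k*x*log(2) + 2*log(cos(3*x))/3


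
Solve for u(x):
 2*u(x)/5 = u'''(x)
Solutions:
 u(x) = C3*exp(2^(1/3)*5^(2/3)*x/5) + (C1*sin(2^(1/3)*sqrt(3)*5^(2/3)*x/10) + C2*cos(2^(1/3)*sqrt(3)*5^(2/3)*x/10))*exp(-2^(1/3)*5^(2/3)*x/10)


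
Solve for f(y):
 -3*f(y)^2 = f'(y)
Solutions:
 f(y) = 1/(C1 + 3*y)


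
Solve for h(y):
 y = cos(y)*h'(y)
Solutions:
 h(y) = C1 + Integral(y/cos(y), y)


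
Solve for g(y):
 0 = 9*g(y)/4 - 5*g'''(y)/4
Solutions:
 g(y) = C3*exp(15^(2/3)*y/5) + (C1*sin(3*3^(1/6)*5^(2/3)*y/10) + C2*cos(3*3^(1/6)*5^(2/3)*y/10))*exp(-15^(2/3)*y/10)


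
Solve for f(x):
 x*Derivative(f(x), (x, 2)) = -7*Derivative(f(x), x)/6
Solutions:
 f(x) = C1 + C2/x^(1/6)


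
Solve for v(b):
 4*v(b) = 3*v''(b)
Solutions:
 v(b) = C1*exp(-2*sqrt(3)*b/3) + C2*exp(2*sqrt(3)*b/3)


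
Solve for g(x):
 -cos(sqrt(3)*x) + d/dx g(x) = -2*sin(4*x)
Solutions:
 g(x) = C1 + sqrt(3)*sin(sqrt(3)*x)/3 + cos(4*x)/2


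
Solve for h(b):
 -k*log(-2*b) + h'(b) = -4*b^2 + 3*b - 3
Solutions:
 h(b) = C1 - 4*b^3/3 + 3*b^2/2 + b*k*log(-b) + b*(-k + k*log(2) - 3)


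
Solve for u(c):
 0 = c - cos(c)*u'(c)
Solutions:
 u(c) = C1 + Integral(c/cos(c), c)


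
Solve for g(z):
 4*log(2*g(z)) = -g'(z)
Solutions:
 Integral(1/(log(_y) + log(2)), (_y, g(z)))/4 = C1 - z


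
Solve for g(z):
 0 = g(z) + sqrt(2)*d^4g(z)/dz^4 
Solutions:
 g(z) = (C1*sin(2^(3/8)*z/2) + C2*cos(2^(3/8)*z/2))*exp(-2^(3/8)*z/2) + (C3*sin(2^(3/8)*z/2) + C4*cos(2^(3/8)*z/2))*exp(2^(3/8)*z/2)


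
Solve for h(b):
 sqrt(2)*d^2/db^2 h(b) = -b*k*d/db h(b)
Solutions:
 h(b) = Piecewise((-2^(3/4)*sqrt(pi)*C1*erf(2^(1/4)*b*sqrt(k)/2)/(2*sqrt(k)) - C2, (k > 0) | (k < 0)), (-C1*b - C2, True))


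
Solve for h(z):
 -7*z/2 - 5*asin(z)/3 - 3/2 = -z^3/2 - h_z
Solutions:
 h(z) = C1 - z^4/8 + 7*z^2/4 + 5*z*asin(z)/3 + 3*z/2 + 5*sqrt(1 - z^2)/3


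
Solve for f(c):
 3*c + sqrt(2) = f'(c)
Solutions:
 f(c) = C1 + 3*c^2/2 + sqrt(2)*c


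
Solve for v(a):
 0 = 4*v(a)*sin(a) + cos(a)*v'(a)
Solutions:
 v(a) = C1*cos(a)^4


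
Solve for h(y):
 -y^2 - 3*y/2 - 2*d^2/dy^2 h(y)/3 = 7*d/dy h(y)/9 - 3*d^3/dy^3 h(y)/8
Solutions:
 h(y) = C1 + C2*exp(2*y*(4 - sqrt(58))/9) + C3*exp(2*y*(4 + sqrt(58))/9) - 3*y^3/7 + 27*y^2/196 - 2025*y/1372


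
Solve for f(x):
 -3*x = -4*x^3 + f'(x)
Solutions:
 f(x) = C1 + x^4 - 3*x^2/2


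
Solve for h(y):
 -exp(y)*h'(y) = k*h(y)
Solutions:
 h(y) = C1*exp(k*exp(-y))


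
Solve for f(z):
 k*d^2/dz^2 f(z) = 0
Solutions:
 f(z) = C1 + C2*z


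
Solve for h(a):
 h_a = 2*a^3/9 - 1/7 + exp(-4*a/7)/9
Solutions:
 h(a) = C1 + a^4/18 - a/7 - 7*exp(-4*a/7)/36


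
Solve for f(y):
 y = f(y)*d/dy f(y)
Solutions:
 f(y) = -sqrt(C1 + y^2)
 f(y) = sqrt(C1 + y^2)


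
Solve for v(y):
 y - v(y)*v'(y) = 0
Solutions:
 v(y) = -sqrt(C1 + y^2)
 v(y) = sqrt(C1 + y^2)


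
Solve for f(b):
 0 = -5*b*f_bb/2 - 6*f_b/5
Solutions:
 f(b) = C1 + C2*b^(13/25)


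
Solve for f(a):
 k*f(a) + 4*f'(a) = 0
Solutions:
 f(a) = C1*exp(-a*k/4)


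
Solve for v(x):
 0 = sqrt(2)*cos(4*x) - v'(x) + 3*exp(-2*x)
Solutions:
 v(x) = C1 + sqrt(2)*sin(4*x)/4 - 3*exp(-2*x)/2


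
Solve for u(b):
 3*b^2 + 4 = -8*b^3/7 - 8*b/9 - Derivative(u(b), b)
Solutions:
 u(b) = C1 - 2*b^4/7 - b^3 - 4*b^2/9 - 4*b


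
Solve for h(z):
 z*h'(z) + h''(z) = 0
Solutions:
 h(z) = C1 + C2*erf(sqrt(2)*z/2)


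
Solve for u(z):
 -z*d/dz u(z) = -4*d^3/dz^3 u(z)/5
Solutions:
 u(z) = C1 + Integral(C2*airyai(10^(1/3)*z/2) + C3*airybi(10^(1/3)*z/2), z)


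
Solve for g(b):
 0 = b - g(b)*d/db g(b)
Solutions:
 g(b) = -sqrt(C1 + b^2)
 g(b) = sqrt(C1 + b^2)


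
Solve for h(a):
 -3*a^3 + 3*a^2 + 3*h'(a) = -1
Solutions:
 h(a) = C1 + a^4/4 - a^3/3 - a/3


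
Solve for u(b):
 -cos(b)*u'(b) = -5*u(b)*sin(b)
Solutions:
 u(b) = C1/cos(b)^5


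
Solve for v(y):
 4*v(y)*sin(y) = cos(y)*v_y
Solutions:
 v(y) = C1/cos(y)^4


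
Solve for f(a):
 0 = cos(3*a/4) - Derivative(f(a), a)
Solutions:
 f(a) = C1 + 4*sin(3*a/4)/3


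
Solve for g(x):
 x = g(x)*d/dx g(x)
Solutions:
 g(x) = -sqrt(C1 + x^2)
 g(x) = sqrt(C1 + x^2)


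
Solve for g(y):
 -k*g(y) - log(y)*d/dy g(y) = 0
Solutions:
 g(y) = C1*exp(-k*li(y))


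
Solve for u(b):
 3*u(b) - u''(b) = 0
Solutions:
 u(b) = C1*exp(-sqrt(3)*b) + C2*exp(sqrt(3)*b)


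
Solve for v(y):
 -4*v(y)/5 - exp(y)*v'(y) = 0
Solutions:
 v(y) = C1*exp(4*exp(-y)/5)


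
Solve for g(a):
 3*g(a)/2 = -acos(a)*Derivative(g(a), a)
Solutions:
 g(a) = C1*exp(-3*Integral(1/acos(a), a)/2)


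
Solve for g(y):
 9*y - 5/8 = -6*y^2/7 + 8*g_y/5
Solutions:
 g(y) = C1 + 5*y^3/28 + 45*y^2/16 - 25*y/64


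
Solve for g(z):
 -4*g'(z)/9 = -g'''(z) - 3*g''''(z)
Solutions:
 g(z) = C1 + C2*exp(-z*((6*sqrt(78) + 53)^(-1/3) + 2 + (6*sqrt(78) + 53)^(1/3))/18)*sin(sqrt(3)*z*(-(6*sqrt(78) + 53)^(1/3) + (6*sqrt(78) + 53)^(-1/3))/18) + C3*exp(-z*((6*sqrt(78) + 53)^(-1/3) + 2 + (6*sqrt(78) + 53)^(1/3))/18)*cos(sqrt(3)*z*(-(6*sqrt(78) + 53)^(1/3) + (6*sqrt(78) + 53)^(-1/3))/18) + C4*exp(z*(-1 + (6*sqrt(78) + 53)^(-1/3) + (6*sqrt(78) + 53)^(1/3))/9)


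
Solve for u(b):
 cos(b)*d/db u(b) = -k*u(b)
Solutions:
 u(b) = C1*exp(k*(log(sin(b) - 1) - log(sin(b) + 1))/2)


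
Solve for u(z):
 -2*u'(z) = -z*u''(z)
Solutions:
 u(z) = C1 + C2*z^3


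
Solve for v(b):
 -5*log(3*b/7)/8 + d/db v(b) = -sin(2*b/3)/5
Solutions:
 v(b) = C1 + 5*b*log(b)/8 - 5*b*log(7)/8 - 5*b/8 + 5*b*log(3)/8 + 3*cos(2*b/3)/10


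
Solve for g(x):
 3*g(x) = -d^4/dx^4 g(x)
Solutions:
 g(x) = (C1*sin(sqrt(2)*3^(1/4)*x/2) + C2*cos(sqrt(2)*3^(1/4)*x/2))*exp(-sqrt(2)*3^(1/4)*x/2) + (C3*sin(sqrt(2)*3^(1/4)*x/2) + C4*cos(sqrt(2)*3^(1/4)*x/2))*exp(sqrt(2)*3^(1/4)*x/2)


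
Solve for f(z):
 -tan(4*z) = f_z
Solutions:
 f(z) = C1 + log(cos(4*z))/4


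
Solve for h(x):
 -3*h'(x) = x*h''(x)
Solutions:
 h(x) = C1 + C2/x^2


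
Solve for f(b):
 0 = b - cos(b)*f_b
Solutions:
 f(b) = C1 + Integral(b/cos(b), b)


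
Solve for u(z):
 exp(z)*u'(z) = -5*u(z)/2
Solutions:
 u(z) = C1*exp(5*exp(-z)/2)


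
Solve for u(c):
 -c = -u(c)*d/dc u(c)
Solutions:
 u(c) = -sqrt(C1 + c^2)
 u(c) = sqrt(C1 + c^2)


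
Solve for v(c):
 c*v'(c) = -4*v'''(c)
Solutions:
 v(c) = C1 + Integral(C2*airyai(-2^(1/3)*c/2) + C3*airybi(-2^(1/3)*c/2), c)


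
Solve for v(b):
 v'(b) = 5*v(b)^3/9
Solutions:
 v(b) = -3*sqrt(2)*sqrt(-1/(C1 + 5*b))/2
 v(b) = 3*sqrt(2)*sqrt(-1/(C1 + 5*b))/2


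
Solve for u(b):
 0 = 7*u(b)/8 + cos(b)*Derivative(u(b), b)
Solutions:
 u(b) = C1*(sin(b) - 1)^(7/16)/(sin(b) + 1)^(7/16)


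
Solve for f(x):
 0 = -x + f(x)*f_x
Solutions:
 f(x) = -sqrt(C1 + x^2)
 f(x) = sqrt(C1 + x^2)


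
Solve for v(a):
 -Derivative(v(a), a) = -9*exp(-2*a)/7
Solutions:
 v(a) = C1 - 9*exp(-2*a)/14


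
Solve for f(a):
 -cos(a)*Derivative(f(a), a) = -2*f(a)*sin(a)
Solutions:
 f(a) = C1/cos(a)^2


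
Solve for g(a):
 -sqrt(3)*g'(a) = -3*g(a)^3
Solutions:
 g(a) = -sqrt(2)*sqrt(-1/(C1 + sqrt(3)*a))/2
 g(a) = sqrt(2)*sqrt(-1/(C1 + sqrt(3)*a))/2


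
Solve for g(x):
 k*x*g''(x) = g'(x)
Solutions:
 g(x) = C1 + x^(((re(k) + 1)*re(k) + im(k)^2)/(re(k)^2 + im(k)^2))*(C2*sin(log(x)*Abs(im(k))/(re(k)^2 + im(k)^2)) + C3*cos(log(x)*im(k)/(re(k)^2 + im(k)^2)))


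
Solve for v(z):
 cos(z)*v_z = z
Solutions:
 v(z) = C1 + Integral(z/cos(z), z)


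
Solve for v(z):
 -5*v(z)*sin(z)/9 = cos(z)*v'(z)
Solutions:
 v(z) = C1*cos(z)^(5/9)


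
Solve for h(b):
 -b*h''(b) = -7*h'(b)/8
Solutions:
 h(b) = C1 + C2*b^(15/8)


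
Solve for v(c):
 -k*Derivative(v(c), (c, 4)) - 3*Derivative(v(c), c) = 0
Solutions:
 v(c) = C1 + C2*exp(3^(1/3)*c*(-1/k)^(1/3)) + C3*exp(c*(-1/k)^(1/3)*(-3^(1/3) + 3^(5/6)*I)/2) + C4*exp(-c*(-1/k)^(1/3)*(3^(1/3) + 3^(5/6)*I)/2)


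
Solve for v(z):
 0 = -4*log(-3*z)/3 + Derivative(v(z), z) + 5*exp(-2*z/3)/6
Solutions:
 v(z) = C1 + 4*z*log(-z)/3 + 4*z*(-1 + log(3))/3 + 5*exp(-2*z/3)/4


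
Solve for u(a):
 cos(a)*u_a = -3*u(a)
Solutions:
 u(a) = C1*(sin(a) - 1)^(3/2)/(sin(a) + 1)^(3/2)


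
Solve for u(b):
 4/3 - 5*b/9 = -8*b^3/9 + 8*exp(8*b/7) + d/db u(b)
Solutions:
 u(b) = C1 + 2*b^4/9 - 5*b^2/18 + 4*b/3 - 7*exp(8*b/7)


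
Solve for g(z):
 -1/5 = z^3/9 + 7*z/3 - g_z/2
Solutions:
 g(z) = C1 + z^4/18 + 7*z^2/3 + 2*z/5


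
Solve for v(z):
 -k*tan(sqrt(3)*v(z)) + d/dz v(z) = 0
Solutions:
 v(z) = sqrt(3)*(pi - asin(C1*exp(sqrt(3)*k*z)))/3
 v(z) = sqrt(3)*asin(C1*exp(sqrt(3)*k*z))/3


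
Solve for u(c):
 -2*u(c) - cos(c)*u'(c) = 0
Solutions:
 u(c) = C1*(sin(c) - 1)/(sin(c) + 1)


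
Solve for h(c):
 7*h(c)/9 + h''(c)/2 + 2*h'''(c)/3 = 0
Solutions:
 h(c) = C1*exp(c*(-6 + 3*3^(1/3)/(4*sqrt(826) + 115)^(1/3) + 3^(2/3)*(4*sqrt(826) + 115)^(1/3))/24)*sin(3^(1/6)*c*(-(4*sqrt(826) + 115)^(1/3) + 3^(2/3)/(4*sqrt(826) + 115)^(1/3))/8) + C2*exp(c*(-6 + 3*3^(1/3)/(4*sqrt(826) + 115)^(1/3) + 3^(2/3)*(4*sqrt(826) + 115)^(1/3))/24)*cos(3^(1/6)*c*(-(4*sqrt(826) + 115)^(1/3) + 3^(2/3)/(4*sqrt(826) + 115)^(1/3))/8) + C3*exp(-c*(3*3^(1/3)/(4*sqrt(826) + 115)^(1/3) + 3 + 3^(2/3)*(4*sqrt(826) + 115)^(1/3))/12)


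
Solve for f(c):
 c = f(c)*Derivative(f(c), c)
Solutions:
 f(c) = -sqrt(C1 + c^2)
 f(c) = sqrt(C1 + c^2)


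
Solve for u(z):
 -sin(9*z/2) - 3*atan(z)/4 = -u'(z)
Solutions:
 u(z) = C1 + 3*z*atan(z)/4 - 3*log(z^2 + 1)/8 - 2*cos(9*z/2)/9


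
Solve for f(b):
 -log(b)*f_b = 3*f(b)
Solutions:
 f(b) = C1*exp(-3*li(b))


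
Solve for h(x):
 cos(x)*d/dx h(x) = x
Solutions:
 h(x) = C1 + Integral(x/cos(x), x)


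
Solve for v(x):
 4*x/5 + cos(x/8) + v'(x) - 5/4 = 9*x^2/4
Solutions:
 v(x) = C1 + 3*x^3/4 - 2*x^2/5 + 5*x/4 - 8*sin(x/8)


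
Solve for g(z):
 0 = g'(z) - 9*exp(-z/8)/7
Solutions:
 g(z) = C1 - 72*exp(-z/8)/7


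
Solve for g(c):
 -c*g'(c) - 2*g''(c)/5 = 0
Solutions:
 g(c) = C1 + C2*erf(sqrt(5)*c/2)


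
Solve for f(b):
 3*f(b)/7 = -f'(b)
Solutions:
 f(b) = C1*exp(-3*b/7)


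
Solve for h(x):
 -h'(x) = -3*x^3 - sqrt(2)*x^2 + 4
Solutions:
 h(x) = C1 + 3*x^4/4 + sqrt(2)*x^3/3 - 4*x


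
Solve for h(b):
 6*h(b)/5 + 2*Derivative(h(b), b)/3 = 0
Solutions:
 h(b) = C1*exp(-9*b/5)


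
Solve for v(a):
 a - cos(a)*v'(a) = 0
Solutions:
 v(a) = C1 + Integral(a/cos(a), a)


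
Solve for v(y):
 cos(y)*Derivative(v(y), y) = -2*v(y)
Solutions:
 v(y) = C1*(sin(y) - 1)/(sin(y) + 1)


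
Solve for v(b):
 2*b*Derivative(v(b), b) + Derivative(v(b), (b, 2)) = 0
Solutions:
 v(b) = C1 + C2*erf(b)


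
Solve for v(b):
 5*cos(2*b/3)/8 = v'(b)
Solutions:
 v(b) = C1 + 15*sin(2*b/3)/16


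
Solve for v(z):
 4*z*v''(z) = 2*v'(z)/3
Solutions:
 v(z) = C1 + C2*z^(7/6)


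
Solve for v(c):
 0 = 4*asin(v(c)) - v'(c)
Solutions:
 Integral(1/asin(_y), (_y, v(c))) = C1 + 4*c


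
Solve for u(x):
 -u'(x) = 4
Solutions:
 u(x) = C1 - 4*x


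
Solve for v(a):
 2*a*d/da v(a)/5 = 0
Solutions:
 v(a) = C1


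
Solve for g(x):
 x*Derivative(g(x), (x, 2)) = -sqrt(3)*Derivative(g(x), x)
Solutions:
 g(x) = C1 + C2*x^(1 - sqrt(3))


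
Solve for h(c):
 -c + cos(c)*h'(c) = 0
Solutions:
 h(c) = C1 + Integral(c/cos(c), c)


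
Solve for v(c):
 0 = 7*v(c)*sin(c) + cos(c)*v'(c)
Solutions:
 v(c) = C1*cos(c)^7


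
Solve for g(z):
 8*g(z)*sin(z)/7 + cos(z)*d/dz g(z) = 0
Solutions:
 g(z) = C1*cos(z)^(8/7)


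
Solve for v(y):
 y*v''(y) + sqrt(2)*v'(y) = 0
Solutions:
 v(y) = C1 + C2*y^(1 - sqrt(2))


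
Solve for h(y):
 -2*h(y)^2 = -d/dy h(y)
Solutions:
 h(y) = -1/(C1 + 2*y)


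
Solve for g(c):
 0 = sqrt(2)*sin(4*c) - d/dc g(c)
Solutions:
 g(c) = C1 - sqrt(2)*cos(4*c)/4


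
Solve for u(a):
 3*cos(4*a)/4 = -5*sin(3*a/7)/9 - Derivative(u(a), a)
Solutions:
 u(a) = C1 - 3*sin(4*a)/16 + 35*cos(3*a/7)/27


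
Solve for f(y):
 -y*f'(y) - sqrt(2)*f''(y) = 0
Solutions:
 f(y) = C1 + C2*erf(2^(1/4)*y/2)


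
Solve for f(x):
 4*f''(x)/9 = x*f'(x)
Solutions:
 f(x) = C1 + C2*erfi(3*sqrt(2)*x/4)


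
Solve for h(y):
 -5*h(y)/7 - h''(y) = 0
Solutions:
 h(y) = C1*sin(sqrt(35)*y/7) + C2*cos(sqrt(35)*y/7)


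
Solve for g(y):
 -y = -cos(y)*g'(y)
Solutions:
 g(y) = C1 + Integral(y/cos(y), y)


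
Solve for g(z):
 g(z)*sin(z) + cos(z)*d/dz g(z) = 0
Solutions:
 g(z) = C1*cos(z)


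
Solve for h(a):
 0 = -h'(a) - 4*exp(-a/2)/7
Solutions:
 h(a) = C1 + 8*exp(-a/2)/7


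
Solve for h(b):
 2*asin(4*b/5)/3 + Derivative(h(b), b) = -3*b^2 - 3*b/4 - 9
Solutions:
 h(b) = C1 - b^3 - 3*b^2/8 - 2*b*asin(4*b/5)/3 - 9*b - sqrt(25 - 16*b^2)/6


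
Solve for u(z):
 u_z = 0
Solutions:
 u(z) = C1


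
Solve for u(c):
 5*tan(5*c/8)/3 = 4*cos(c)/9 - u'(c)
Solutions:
 u(c) = C1 + 8*log(cos(5*c/8))/3 + 4*sin(c)/9


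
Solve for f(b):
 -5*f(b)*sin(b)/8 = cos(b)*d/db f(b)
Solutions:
 f(b) = C1*cos(b)^(5/8)


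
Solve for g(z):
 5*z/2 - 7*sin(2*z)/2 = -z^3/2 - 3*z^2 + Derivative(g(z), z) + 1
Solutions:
 g(z) = C1 + z^4/8 + z^3 + 5*z^2/4 - z + 7*cos(2*z)/4


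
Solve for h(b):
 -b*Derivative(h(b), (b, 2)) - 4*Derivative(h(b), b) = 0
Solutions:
 h(b) = C1 + C2/b^3


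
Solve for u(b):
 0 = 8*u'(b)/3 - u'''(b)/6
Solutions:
 u(b) = C1 + C2*exp(-4*b) + C3*exp(4*b)


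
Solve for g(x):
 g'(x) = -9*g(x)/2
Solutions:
 g(x) = C1*exp(-9*x/2)


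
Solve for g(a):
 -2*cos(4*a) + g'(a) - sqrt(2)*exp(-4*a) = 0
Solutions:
 g(a) = C1 + sin(4*a)/2 - sqrt(2)*exp(-4*a)/4


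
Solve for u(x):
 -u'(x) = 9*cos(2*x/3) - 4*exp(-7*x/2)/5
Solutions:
 u(x) = C1 - 27*sin(2*x/3)/2 - 8*exp(-7*x/2)/35


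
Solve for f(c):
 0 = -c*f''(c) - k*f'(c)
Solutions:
 f(c) = C1 + c^(1 - re(k))*(C2*sin(log(c)*Abs(im(k))) + C3*cos(log(c)*im(k)))


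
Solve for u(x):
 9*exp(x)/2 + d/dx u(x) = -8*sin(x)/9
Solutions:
 u(x) = C1 - 9*exp(x)/2 + 8*cos(x)/9


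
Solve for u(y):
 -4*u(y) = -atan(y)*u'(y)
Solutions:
 u(y) = C1*exp(4*Integral(1/atan(y), y))


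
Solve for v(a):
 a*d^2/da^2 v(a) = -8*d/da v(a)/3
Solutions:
 v(a) = C1 + C2/a^(5/3)


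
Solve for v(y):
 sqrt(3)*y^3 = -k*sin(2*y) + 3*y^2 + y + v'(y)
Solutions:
 v(y) = C1 - k*cos(2*y)/2 + sqrt(3)*y^4/4 - y^3 - y^2/2


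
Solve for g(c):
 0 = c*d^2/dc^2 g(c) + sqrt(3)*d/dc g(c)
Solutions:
 g(c) = C1 + C2*c^(1 - sqrt(3))


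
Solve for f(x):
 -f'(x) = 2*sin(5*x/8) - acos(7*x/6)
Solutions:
 f(x) = C1 + x*acos(7*x/6) - sqrt(36 - 49*x^2)/7 + 16*cos(5*x/8)/5


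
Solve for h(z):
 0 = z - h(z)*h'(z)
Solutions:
 h(z) = -sqrt(C1 + z^2)
 h(z) = sqrt(C1 + z^2)


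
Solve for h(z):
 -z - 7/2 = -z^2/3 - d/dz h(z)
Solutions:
 h(z) = C1 - z^3/9 + z^2/2 + 7*z/2


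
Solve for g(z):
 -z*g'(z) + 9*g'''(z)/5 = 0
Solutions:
 g(z) = C1 + Integral(C2*airyai(15^(1/3)*z/3) + C3*airybi(15^(1/3)*z/3), z)


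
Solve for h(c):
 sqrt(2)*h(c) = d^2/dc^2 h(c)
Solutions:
 h(c) = C1*exp(-2^(1/4)*c) + C2*exp(2^(1/4)*c)


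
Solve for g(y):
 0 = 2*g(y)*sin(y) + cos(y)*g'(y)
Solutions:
 g(y) = C1*cos(y)^2


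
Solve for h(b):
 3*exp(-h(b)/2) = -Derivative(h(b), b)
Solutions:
 h(b) = 2*log(C1 - 3*b/2)


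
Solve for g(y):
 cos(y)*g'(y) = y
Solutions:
 g(y) = C1 + Integral(y/cos(y), y)


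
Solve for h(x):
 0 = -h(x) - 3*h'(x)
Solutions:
 h(x) = C1*exp(-x/3)


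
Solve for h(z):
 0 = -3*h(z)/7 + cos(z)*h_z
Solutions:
 h(z) = C1*(sin(z) + 1)^(3/14)/(sin(z) - 1)^(3/14)


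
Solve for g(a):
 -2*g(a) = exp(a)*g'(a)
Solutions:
 g(a) = C1*exp(2*exp(-a))


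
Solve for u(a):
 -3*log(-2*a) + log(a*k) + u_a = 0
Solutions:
 u(a) = C1 + a*(-log(-k) - 2 + 3*log(2)) + 2*a*log(-a)


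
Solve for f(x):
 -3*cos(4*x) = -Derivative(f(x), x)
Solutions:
 f(x) = C1 + 3*sin(4*x)/4


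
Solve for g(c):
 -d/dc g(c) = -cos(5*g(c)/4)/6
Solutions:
 -c/6 - 2*log(sin(5*g(c)/4) - 1)/5 + 2*log(sin(5*g(c)/4) + 1)/5 = C1


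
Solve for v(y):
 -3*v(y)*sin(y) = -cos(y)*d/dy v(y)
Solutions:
 v(y) = C1/cos(y)^3


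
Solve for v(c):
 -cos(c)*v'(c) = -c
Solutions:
 v(c) = C1 + Integral(c/cos(c), c)


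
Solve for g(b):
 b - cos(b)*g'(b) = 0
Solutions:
 g(b) = C1 + Integral(b/cos(b), b)


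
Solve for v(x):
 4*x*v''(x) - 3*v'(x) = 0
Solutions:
 v(x) = C1 + C2*x^(7/4)


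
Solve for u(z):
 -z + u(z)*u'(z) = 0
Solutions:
 u(z) = -sqrt(C1 + z^2)
 u(z) = sqrt(C1 + z^2)


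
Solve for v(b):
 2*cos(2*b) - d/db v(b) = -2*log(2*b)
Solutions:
 v(b) = C1 + 2*b*log(b) - 2*b + 2*b*log(2) + sin(2*b)


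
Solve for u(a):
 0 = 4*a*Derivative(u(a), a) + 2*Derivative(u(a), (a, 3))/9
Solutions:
 u(a) = C1 + Integral(C2*airyai(-18^(1/3)*a) + C3*airybi(-18^(1/3)*a), a)


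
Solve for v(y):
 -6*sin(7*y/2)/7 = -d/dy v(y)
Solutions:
 v(y) = C1 - 12*cos(7*y/2)/49


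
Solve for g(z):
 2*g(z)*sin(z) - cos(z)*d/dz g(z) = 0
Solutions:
 g(z) = C1/cos(z)^2


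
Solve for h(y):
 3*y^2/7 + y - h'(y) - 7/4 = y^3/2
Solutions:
 h(y) = C1 - y^4/8 + y^3/7 + y^2/2 - 7*y/4


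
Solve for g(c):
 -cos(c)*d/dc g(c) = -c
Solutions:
 g(c) = C1 + Integral(c/cos(c), c)


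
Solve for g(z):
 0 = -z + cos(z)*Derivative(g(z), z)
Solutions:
 g(z) = C1 + Integral(z/cos(z), z)


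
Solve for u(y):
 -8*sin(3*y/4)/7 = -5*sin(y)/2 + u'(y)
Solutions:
 u(y) = C1 + 32*cos(3*y/4)/21 - 5*cos(y)/2


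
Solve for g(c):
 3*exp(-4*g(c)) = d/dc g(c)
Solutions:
 g(c) = log(-I*(C1 + 12*c)^(1/4))
 g(c) = log(I*(C1 + 12*c)^(1/4))
 g(c) = log(-(C1 + 12*c)^(1/4))
 g(c) = log(C1 + 12*c)/4


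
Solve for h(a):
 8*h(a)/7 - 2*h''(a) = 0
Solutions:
 h(a) = C1*exp(-2*sqrt(7)*a/7) + C2*exp(2*sqrt(7)*a/7)


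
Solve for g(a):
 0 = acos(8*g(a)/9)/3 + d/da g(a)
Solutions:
 Integral(1/acos(8*_y/9), (_y, g(a))) = C1 - a/3


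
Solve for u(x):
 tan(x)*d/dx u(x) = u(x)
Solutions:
 u(x) = C1*sin(x)


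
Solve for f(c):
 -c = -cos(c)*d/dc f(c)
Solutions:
 f(c) = C1 + Integral(c/cos(c), c)


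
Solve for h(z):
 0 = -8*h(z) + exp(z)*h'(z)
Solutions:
 h(z) = C1*exp(-8*exp(-z))


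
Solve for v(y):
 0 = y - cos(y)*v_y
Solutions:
 v(y) = C1 + Integral(y/cos(y), y)


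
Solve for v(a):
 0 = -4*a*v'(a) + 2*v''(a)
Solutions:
 v(a) = C1 + C2*erfi(a)


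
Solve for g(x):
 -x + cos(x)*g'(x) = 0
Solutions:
 g(x) = C1 + Integral(x/cos(x), x)


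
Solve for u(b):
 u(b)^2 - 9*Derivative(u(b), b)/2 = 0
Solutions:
 u(b) = -9/(C1 + 2*b)


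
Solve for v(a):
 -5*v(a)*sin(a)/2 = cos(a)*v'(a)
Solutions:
 v(a) = C1*cos(a)^(5/2)


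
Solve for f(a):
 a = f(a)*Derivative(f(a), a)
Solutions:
 f(a) = -sqrt(C1 + a^2)
 f(a) = sqrt(C1 + a^2)


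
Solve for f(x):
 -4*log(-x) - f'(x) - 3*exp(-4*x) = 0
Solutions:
 f(x) = C1 - 4*x*log(-x) + 4*x + 3*exp(-4*x)/4


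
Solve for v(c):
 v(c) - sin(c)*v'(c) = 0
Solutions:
 v(c) = C1*sqrt(cos(c) - 1)/sqrt(cos(c) + 1)


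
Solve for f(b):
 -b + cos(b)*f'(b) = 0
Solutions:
 f(b) = C1 + Integral(b/cos(b), b)


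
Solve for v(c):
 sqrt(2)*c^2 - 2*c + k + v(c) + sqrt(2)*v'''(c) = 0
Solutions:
 v(c) = C3*exp(-2^(5/6)*c/2) - sqrt(2)*c^2 + 2*c - k + (C1*sin(2^(5/6)*sqrt(3)*c/4) + C2*cos(2^(5/6)*sqrt(3)*c/4))*exp(2^(5/6)*c/4)


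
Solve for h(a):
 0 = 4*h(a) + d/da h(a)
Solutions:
 h(a) = C1*exp(-4*a)


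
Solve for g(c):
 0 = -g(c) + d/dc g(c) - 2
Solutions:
 g(c) = C1*exp(c) - 2


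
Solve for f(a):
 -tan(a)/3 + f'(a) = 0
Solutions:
 f(a) = C1 - log(cos(a))/3


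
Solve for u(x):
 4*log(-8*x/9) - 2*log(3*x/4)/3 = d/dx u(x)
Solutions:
 u(x) = C1 + 10*x*log(x)/3 + x*(-9*log(3) - 10/3 + log(6)/3 + 13*log(2) + 4*I*pi)


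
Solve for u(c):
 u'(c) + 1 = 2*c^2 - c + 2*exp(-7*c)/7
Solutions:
 u(c) = C1 + 2*c^3/3 - c^2/2 - c - 2*exp(-7*c)/49


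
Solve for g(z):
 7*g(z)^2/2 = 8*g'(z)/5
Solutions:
 g(z) = -16/(C1 + 35*z)


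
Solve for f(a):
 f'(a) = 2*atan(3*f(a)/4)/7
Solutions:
 Integral(1/atan(3*_y/4), (_y, f(a))) = C1 + 2*a/7


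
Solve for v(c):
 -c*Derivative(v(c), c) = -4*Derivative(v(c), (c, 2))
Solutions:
 v(c) = C1 + C2*erfi(sqrt(2)*c/4)


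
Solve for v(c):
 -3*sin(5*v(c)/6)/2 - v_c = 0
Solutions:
 3*c/2 + 3*log(cos(5*v(c)/6) - 1)/5 - 3*log(cos(5*v(c)/6) + 1)/5 = C1


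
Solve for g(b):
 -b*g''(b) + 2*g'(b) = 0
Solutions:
 g(b) = C1 + C2*b^3


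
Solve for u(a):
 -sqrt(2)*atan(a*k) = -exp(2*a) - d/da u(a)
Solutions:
 u(a) = C1 + sqrt(2)*Piecewise((a*atan(a*k) - log(a^2*k^2 + 1)/(2*k), Ne(k, 0)), (0, True)) - exp(2*a)/2


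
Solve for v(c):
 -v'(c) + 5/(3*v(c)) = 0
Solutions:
 v(c) = -sqrt(C1 + 30*c)/3
 v(c) = sqrt(C1 + 30*c)/3


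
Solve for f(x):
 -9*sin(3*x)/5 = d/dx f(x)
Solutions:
 f(x) = C1 + 3*cos(3*x)/5


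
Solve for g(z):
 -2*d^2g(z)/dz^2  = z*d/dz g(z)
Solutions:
 g(z) = C1 + C2*erf(z/2)


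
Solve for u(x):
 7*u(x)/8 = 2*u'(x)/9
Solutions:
 u(x) = C1*exp(63*x/16)


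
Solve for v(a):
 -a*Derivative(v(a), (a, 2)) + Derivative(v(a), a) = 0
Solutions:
 v(a) = C1 + C2*a^2


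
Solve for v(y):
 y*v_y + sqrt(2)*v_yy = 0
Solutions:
 v(y) = C1 + C2*erf(2^(1/4)*y/2)


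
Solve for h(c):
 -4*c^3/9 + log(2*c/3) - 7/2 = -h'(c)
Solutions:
 h(c) = C1 + c^4/9 - c*log(c) + c*log(3/2) + 9*c/2


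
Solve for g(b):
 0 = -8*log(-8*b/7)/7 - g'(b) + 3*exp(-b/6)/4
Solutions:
 g(b) = C1 - 8*b*log(-b)/7 + 8*b*(-3*log(2) + 1 + log(7))/7 - 9*exp(-b/6)/2


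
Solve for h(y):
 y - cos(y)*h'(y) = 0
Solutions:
 h(y) = C1 + Integral(y/cos(y), y)


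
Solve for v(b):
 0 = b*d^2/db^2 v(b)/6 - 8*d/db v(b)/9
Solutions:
 v(b) = C1 + C2*b^(19/3)


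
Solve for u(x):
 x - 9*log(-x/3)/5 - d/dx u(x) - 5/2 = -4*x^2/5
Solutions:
 u(x) = C1 + 4*x^3/15 + x^2/2 - 9*x*log(-x)/5 + x*(-7 + 18*log(3))/10


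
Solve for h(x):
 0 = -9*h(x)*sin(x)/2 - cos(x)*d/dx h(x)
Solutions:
 h(x) = C1*cos(x)^(9/2)


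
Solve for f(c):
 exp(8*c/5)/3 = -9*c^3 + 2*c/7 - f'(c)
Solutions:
 f(c) = C1 - 9*c^4/4 + c^2/7 - 5*exp(8*c/5)/24


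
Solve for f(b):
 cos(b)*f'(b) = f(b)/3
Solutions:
 f(b) = C1*(sin(b) + 1)^(1/6)/(sin(b) - 1)^(1/6)


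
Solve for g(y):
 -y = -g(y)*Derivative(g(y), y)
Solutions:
 g(y) = -sqrt(C1 + y^2)
 g(y) = sqrt(C1 + y^2)


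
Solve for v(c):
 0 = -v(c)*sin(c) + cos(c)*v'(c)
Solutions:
 v(c) = C1/cos(c)


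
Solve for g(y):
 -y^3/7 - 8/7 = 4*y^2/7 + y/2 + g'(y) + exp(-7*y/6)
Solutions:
 g(y) = C1 - y^4/28 - 4*y^3/21 - y^2/4 - 8*y/7 + 6*exp(-7*y/6)/7


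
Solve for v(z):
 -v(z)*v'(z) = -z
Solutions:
 v(z) = -sqrt(C1 + z^2)
 v(z) = sqrt(C1 + z^2)


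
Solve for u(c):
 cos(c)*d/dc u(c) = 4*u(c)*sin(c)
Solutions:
 u(c) = C1/cos(c)^4


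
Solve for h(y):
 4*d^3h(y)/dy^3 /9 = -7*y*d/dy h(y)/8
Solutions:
 h(y) = C1 + Integral(C2*airyai(-126^(1/3)*y/4) + C3*airybi(-126^(1/3)*y/4), y)


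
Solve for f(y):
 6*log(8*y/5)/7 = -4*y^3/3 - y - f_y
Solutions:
 f(y) = C1 - y^4/3 - y^2/2 - 6*y*log(y)/7 - 18*y*log(2)/7 + 6*y/7 + 6*y*log(5)/7


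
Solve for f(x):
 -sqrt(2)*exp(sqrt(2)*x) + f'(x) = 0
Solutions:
 f(x) = C1 + exp(sqrt(2)*x)


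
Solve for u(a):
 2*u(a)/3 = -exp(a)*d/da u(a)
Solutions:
 u(a) = C1*exp(2*exp(-a)/3)


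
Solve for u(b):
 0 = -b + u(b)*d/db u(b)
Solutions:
 u(b) = -sqrt(C1 + b^2)
 u(b) = sqrt(C1 + b^2)


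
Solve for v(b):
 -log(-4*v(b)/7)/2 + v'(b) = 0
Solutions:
 -2*Integral(1/(log(-_y) - log(7) + 2*log(2)), (_y, v(b))) = C1 - b


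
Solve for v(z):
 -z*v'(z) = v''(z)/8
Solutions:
 v(z) = C1 + C2*erf(2*z)


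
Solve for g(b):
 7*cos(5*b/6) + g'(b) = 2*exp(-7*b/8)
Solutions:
 g(b) = C1 - 42*sin(5*b/6)/5 - 16*exp(-7*b/8)/7


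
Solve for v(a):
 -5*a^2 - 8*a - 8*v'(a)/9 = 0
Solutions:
 v(a) = C1 - 15*a^3/8 - 9*a^2/2


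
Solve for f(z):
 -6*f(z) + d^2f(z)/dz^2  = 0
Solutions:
 f(z) = C1*exp(-sqrt(6)*z) + C2*exp(sqrt(6)*z)


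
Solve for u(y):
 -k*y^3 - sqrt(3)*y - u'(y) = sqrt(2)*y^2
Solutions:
 u(y) = C1 - k*y^4/4 - sqrt(2)*y^3/3 - sqrt(3)*y^2/2


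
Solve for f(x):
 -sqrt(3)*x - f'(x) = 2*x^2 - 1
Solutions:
 f(x) = C1 - 2*x^3/3 - sqrt(3)*x^2/2 + x


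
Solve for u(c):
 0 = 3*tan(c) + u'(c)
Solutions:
 u(c) = C1 + 3*log(cos(c))


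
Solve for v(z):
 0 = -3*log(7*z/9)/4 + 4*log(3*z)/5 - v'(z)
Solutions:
 v(z) = C1 + z*log(z)/20 - 3*z*log(7)/4 - z/20 + 23*z*log(3)/10


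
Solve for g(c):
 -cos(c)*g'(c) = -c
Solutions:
 g(c) = C1 + Integral(c/cos(c), c)


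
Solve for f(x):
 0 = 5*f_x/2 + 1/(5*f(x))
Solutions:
 f(x) = -sqrt(C1 - 4*x)/5
 f(x) = sqrt(C1 - 4*x)/5


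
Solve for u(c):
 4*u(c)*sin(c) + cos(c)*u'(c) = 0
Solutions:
 u(c) = C1*cos(c)^4


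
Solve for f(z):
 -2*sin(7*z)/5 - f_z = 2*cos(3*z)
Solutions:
 f(z) = C1 - 2*sin(3*z)/3 + 2*cos(7*z)/35


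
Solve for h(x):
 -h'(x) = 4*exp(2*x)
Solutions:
 h(x) = C1 - 2*exp(2*x)


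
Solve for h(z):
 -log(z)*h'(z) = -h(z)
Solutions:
 h(z) = C1*exp(li(z))


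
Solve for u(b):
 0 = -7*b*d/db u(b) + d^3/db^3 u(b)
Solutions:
 u(b) = C1 + Integral(C2*airyai(7^(1/3)*b) + C3*airybi(7^(1/3)*b), b)


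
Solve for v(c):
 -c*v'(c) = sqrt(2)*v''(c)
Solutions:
 v(c) = C1 + C2*erf(2^(1/4)*c/2)


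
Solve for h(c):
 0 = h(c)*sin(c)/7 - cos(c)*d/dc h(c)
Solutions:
 h(c) = C1/cos(c)^(1/7)


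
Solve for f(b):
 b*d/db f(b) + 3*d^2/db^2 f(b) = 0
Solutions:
 f(b) = C1 + C2*erf(sqrt(6)*b/6)


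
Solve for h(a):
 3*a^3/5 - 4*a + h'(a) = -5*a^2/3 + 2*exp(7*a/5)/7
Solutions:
 h(a) = C1 - 3*a^4/20 - 5*a^3/9 + 2*a^2 + 10*exp(7*a/5)/49


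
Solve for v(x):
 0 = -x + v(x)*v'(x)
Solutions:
 v(x) = -sqrt(C1 + x^2)
 v(x) = sqrt(C1 + x^2)


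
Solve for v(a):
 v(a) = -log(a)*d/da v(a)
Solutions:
 v(a) = C1*exp(-li(a))


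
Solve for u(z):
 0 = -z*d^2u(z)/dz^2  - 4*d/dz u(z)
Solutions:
 u(z) = C1 + C2/z^3


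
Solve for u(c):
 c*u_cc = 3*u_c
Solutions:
 u(c) = C1 + C2*c^4


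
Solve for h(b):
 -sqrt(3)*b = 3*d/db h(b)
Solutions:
 h(b) = C1 - sqrt(3)*b^2/6


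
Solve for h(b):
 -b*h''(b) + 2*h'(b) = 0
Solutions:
 h(b) = C1 + C2*b^3


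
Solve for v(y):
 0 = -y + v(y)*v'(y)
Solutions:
 v(y) = -sqrt(C1 + y^2)
 v(y) = sqrt(C1 + y^2)


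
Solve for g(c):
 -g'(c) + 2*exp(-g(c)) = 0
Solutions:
 g(c) = log(C1 + 2*c)


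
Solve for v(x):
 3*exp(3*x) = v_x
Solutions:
 v(x) = C1 + exp(3*x)


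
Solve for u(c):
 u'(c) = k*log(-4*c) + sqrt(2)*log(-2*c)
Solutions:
 u(c) = C1 + c*(k + sqrt(2))*log(-c) + c*(-k + 2*k*log(2) - sqrt(2) + sqrt(2)*log(2))


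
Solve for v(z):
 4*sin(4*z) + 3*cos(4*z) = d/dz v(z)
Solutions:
 v(z) = C1 + 3*sin(4*z)/4 - cos(4*z)


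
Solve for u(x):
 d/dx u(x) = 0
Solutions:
 u(x) = C1


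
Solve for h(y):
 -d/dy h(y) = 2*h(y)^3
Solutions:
 h(y) = -sqrt(2)*sqrt(-1/(C1 - 2*y))/2
 h(y) = sqrt(2)*sqrt(-1/(C1 - 2*y))/2


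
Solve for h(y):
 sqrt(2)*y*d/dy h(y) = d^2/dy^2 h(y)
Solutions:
 h(y) = C1 + C2*erfi(2^(3/4)*y/2)


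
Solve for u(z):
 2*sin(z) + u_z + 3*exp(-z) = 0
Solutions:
 u(z) = C1 + 2*cos(z) + 3*exp(-z)


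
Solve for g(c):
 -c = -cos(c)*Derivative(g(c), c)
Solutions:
 g(c) = C1 + Integral(c/cos(c), c)


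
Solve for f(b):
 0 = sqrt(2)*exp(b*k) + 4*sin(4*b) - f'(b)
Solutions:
 f(b) = C1 - cos(4*b) + sqrt(2)*exp(b*k)/k


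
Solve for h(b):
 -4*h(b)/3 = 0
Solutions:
 h(b) = 0


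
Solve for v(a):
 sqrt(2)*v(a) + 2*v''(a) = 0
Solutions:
 v(a) = C1*sin(2^(3/4)*a/2) + C2*cos(2^(3/4)*a/2)


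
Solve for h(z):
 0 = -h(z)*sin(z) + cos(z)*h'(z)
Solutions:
 h(z) = C1/cos(z)


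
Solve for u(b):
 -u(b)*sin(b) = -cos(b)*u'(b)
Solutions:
 u(b) = C1/cos(b)


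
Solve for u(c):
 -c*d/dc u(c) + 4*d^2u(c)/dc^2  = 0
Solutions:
 u(c) = C1 + C2*erfi(sqrt(2)*c/4)


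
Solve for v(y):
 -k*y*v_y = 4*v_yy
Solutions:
 v(y) = Piecewise((-sqrt(2)*sqrt(pi)*C1*erf(sqrt(2)*sqrt(k)*y/4)/sqrt(k) - C2, (k > 0) | (k < 0)), (-C1*y - C2, True))


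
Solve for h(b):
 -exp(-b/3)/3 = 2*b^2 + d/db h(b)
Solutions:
 h(b) = C1 - 2*b^3/3 + exp(-b/3)


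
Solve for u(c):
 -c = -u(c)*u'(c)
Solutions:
 u(c) = -sqrt(C1 + c^2)
 u(c) = sqrt(C1 + c^2)


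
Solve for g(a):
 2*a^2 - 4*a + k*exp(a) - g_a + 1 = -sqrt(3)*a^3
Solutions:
 g(a) = C1 + sqrt(3)*a^4/4 + 2*a^3/3 - 2*a^2 + a + k*exp(a)


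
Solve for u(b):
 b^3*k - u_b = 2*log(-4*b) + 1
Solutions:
 u(b) = C1 + b^4*k/4 - 2*b*log(-b) + b*(1 - 4*log(2))


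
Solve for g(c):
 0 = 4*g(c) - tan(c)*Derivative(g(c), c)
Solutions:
 g(c) = C1*sin(c)^4


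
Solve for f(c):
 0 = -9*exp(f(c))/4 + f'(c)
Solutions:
 f(c) = log(-1/(C1 + 9*c)) + 2*log(2)


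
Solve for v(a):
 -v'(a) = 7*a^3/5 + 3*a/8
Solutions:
 v(a) = C1 - 7*a^4/20 - 3*a^2/16


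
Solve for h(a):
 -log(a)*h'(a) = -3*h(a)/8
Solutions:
 h(a) = C1*exp(3*li(a)/8)


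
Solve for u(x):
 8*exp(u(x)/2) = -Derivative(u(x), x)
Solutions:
 u(x) = 2*log(1/(C1 + 8*x)) + 2*log(2)


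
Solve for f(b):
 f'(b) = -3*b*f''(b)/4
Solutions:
 f(b) = C1 + C2/b^(1/3)


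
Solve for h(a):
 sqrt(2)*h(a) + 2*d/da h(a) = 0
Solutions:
 h(a) = C1*exp(-sqrt(2)*a/2)


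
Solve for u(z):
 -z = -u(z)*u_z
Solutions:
 u(z) = -sqrt(C1 + z^2)
 u(z) = sqrt(C1 + z^2)


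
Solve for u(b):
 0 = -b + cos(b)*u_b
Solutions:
 u(b) = C1 + Integral(b/cos(b), b)


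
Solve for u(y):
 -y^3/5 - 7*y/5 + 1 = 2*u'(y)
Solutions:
 u(y) = C1 - y^4/40 - 7*y^2/20 + y/2


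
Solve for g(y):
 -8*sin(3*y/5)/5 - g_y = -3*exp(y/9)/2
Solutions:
 g(y) = C1 + 27*exp(y/9)/2 + 8*cos(3*y/5)/3


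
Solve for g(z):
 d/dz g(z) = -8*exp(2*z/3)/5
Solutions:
 g(z) = C1 - 12*exp(2*z/3)/5


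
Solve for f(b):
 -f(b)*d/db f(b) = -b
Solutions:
 f(b) = -sqrt(C1 + b^2)
 f(b) = sqrt(C1 + b^2)


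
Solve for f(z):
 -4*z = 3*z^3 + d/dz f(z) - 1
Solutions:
 f(z) = C1 - 3*z^4/4 - 2*z^2 + z


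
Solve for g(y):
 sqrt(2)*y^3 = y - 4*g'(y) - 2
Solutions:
 g(y) = C1 - sqrt(2)*y^4/16 + y^2/8 - y/2


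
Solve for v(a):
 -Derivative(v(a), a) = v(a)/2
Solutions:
 v(a) = C1*exp(-a/2)


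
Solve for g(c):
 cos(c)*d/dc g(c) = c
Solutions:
 g(c) = C1 + Integral(c/cos(c), c)


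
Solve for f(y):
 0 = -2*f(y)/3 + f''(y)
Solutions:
 f(y) = C1*exp(-sqrt(6)*y/3) + C2*exp(sqrt(6)*y/3)


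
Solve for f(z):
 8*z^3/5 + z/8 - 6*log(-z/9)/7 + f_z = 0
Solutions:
 f(z) = C1 - 2*z^4/5 - z^2/16 + 6*z*log(-z)/7 + 6*z*(-2*log(3) - 1)/7


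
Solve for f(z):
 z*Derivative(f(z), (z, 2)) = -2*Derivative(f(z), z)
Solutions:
 f(z) = C1 + C2/z


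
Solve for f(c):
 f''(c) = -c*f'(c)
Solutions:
 f(c) = C1 + C2*erf(sqrt(2)*c/2)


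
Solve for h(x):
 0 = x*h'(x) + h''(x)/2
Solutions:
 h(x) = C1 + C2*erf(x)


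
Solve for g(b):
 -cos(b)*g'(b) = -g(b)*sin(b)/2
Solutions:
 g(b) = C1/sqrt(cos(b))


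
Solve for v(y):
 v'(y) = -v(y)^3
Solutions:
 v(y) = -sqrt(2)*sqrt(-1/(C1 - y))/2
 v(y) = sqrt(2)*sqrt(-1/(C1 - y))/2


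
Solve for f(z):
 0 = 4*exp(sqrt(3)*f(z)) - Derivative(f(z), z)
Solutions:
 f(z) = sqrt(3)*(2*log(-1/(C1 + 4*z)) - log(3))/6


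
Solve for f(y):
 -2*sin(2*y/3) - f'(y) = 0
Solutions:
 f(y) = C1 + 3*cos(2*y/3)


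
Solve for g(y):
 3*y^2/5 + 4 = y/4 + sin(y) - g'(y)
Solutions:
 g(y) = C1 - y^3/5 + y^2/8 - 4*y - cos(y)


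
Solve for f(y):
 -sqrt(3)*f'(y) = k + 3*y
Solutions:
 f(y) = C1 - sqrt(3)*k*y/3 - sqrt(3)*y^2/2


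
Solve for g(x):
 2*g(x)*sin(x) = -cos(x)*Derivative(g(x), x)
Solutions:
 g(x) = C1*cos(x)^2


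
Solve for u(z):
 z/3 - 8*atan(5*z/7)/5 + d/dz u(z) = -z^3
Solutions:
 u(z) = C1 - z^4/4 - z^2/6 + 8*z*atan(5*z/7)/5 - 28*log(25*z^2 + 49)/25


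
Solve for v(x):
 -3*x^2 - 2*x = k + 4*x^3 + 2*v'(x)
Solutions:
 v(x) = C1 - k*x/2 - x^4/2 - x^3/2 - x^2/2


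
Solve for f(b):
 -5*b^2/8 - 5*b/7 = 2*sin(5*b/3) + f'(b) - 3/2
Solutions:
 f(b) = C1 - 5*b^3/24 - 5*b^2/14 + 3*b/2 + 6*cos(5*b/3)/5


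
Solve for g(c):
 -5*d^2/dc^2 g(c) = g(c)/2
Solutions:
 g(c) = C1*sin(sqrt(10)*c/10) + C2*cos(sqrt(10)*c/10)


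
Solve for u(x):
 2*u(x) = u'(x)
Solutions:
 u(x) = C1*exp(2*x)


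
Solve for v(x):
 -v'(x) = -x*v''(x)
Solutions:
 v(x) = C1 + C2*x^2


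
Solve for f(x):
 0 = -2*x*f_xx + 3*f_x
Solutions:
 f(x) = C1 + C2*x^(5/2)


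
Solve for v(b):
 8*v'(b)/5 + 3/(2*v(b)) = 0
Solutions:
 v(b) = -sqrt(C1 - 30*b)/4
 v(b) = sqrt(C1 - 30*b)/4


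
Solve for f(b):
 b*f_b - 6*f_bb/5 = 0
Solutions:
 f(b) = C1 + C2*erfi(sqrt(15)*b/6)


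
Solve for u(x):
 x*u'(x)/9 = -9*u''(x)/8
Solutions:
 u(x) = C1 + C2*erf(2*x/9)


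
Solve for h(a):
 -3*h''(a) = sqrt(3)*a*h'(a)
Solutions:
 h(a) = C1 + C2*erf(sqrt(2)*3^(3/4)*a/6)


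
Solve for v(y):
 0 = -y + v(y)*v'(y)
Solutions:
 v(y) = -sqrt(C1 + y^2)
 v(y) = sqrt(C1 + y^2)


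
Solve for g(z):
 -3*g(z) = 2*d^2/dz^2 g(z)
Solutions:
 g(z) = C1*sin(sqrt(6)*z/2) + C2*cos(sqrt(6)*z/2)


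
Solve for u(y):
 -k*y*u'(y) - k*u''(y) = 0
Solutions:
 u(y) = C1 + C2*erf(sqrt(2)*y/2)


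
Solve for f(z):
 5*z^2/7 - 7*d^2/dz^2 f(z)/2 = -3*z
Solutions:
 f(z) = C1 + C2*z + 5*z^4/294 + z^3/7


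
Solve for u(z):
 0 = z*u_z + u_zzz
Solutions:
 u(z) = C1 + Integral(C2*airyai(-z) + C3*airybi(-z), z)


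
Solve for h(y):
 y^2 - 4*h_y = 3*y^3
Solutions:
 h(y) = C1 - 3*y^4/16 + y^3/12


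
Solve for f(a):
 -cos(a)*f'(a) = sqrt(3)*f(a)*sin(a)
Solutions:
 f(a) = C1*cos(a)^(sqrt(3))


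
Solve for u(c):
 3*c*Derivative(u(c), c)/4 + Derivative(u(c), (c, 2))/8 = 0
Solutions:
 u(c) = C1 + C2*erf(sqrt(3)*c)


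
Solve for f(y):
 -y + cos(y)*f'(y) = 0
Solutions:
 f(y) = C1 + Integral(y/cos(y), y)


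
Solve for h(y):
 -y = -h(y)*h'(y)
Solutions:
 h(y) = -sqrt(C1 + y^2)
 h(y) = sqrt(C1 + y^2)


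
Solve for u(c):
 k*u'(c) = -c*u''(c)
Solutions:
 u(c) = C1 + c^(1 - re(k))*(C2*sin(log(c)*Abs(im(k))) + C3*cos(log(c)*im(k)))


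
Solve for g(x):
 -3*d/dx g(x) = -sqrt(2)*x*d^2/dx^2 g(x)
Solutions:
 g(x) = C1 + C2*x^(1 + 3*sqrt(2)/2)


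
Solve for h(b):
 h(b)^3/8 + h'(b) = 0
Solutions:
 h(b) = -2*sqrt(-1/(C1 - b))
 h(b) = 2*sqrt(-1/(C1 - b))


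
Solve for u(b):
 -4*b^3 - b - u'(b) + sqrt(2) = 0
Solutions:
 u(b) = C1 - b^4 - b^2/2 + sqrt(2)*b


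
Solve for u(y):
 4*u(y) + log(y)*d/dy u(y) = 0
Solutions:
 u(y) = C1*exp(-4*li(y))


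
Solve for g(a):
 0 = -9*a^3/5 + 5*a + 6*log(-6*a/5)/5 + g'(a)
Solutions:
 g(a) = C1 + 9*a^4/20 - 5*a^2/2 - 6*a*log(-a)/5 + 6*a*(-log(6) + 1 + log(5))/5


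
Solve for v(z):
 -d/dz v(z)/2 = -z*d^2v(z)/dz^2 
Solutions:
 v(z) = C1 + C2*z^(3/2)


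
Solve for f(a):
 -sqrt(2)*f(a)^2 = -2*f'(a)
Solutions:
 f(a) = -2/(C1 + sqrt(2)*a)


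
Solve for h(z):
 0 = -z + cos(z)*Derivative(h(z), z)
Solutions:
 h(z) = C1 + Integral(z/cos(z), z)


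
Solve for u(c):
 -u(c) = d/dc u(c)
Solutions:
 u(c) = C1*exp(-c)


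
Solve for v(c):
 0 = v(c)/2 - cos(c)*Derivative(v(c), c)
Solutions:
 v(c) = C1*(sin(c) + 1)^(1/4)/(sin(c) - 1)^(1/4)


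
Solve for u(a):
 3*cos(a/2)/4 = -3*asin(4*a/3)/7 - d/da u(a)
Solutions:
 u(a) = C1 - 3*a*asin(4*a/3)/7 - 3*sqrt(9 - 16*a^2)/28 - 3*sin(a/2)/2


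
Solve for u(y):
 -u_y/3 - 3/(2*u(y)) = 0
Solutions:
 u(y) = -sqrt(C1 - 9*y)
 u(y) = sqrt(C1 - 9*y)


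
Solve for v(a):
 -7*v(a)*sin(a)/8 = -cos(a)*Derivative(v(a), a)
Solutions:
 v(a) = C1/cos(a)^(7/8)


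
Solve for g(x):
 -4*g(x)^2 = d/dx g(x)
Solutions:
 g(x) = 1/(C1 + 4*x)


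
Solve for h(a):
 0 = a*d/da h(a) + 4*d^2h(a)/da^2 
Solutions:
 h(a) = C1 + C2*erf(sqrt(2)*a/4)


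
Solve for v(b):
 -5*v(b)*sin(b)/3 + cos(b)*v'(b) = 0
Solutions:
 v(b) = C1/cos(b)^(5/3)


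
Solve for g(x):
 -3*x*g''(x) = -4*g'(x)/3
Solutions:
 g(x) = C1 + C2*x^(13/9)


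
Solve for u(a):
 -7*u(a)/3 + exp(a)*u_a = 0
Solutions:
 u(a) = C1*exp(-7*exp(-a)/3)


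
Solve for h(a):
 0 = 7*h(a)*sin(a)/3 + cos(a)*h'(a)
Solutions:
 h(a) = C1*cos(a)^(7/3)


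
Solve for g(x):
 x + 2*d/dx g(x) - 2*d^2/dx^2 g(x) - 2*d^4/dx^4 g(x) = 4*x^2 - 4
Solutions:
 g(x) = C1 + C2*exp(-x*(-2*18^(1/3)/(9 + sqrt(93))^(1/3) + 12^(1/3)*(9 + sqrt(93))^(1/3))/12)*sin(2^(1/3)*3^(1/6)*x*(6/(9 + sqrt(93))^(1/3) + 2^(1/3)*3^(2/3)*(9 + sqrt(93))^(1/3))/12) + C3*exp(-x*(-2*18^(1/3)/(9 + sqrt(93))^(1/3) + 12^(1/3)*(9 + sqrt(93))^(1/3))/12)*cos(2^(1/3)*3^(1/6)*x*(6/(9 + sqrt(93))^(1/3) + 2^(1/3)*3^(2/3)*(9 + sqrt(93))^(1/3))/12) + C4*exp(x*(-2*18^(1/3)/(9 + sqrt(93))^(1/3) + 12^(1/3)*(9 + sqrt(93))^(1/3))/6) + 2*x^3/3 + 7*x^2/4 + 3*x/2


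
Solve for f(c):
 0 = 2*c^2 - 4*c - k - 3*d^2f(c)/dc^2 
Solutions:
 f(c) = C1 + C2*c + c^4/18 - 2*c^3/9 - c^2*k/6


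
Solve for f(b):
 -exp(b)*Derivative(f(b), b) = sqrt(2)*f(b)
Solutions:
 f(b) = C1*exp(sqrt(2)*exp(-b))


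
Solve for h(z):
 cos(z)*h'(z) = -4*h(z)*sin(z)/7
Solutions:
 h(z) = C1*cos(z)^(4/7)


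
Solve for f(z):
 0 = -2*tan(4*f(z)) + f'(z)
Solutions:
 f(z) = -asin(C1*exp(8*z))/4 + pi/4
 f(z) = asin(C1*exp(8*z))/4


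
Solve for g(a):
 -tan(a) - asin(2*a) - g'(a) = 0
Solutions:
 g(a) = C1 - a*asin(2*a) - sqrt(1 - 4*a^2)/2 + log(cos(a))
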